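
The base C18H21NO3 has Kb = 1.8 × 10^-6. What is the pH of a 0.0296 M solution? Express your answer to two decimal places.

C18H21NO3 + H2O ⇌ C18H22NO3+ + OH-
Kb = [OH-]²/(0.0296 − [OH-]) = 1.8 × 10^-6
Since Kb ≪ C₀, [OH-] ≈ √(Kb·C₀) = 2.31 × 10^-4 M.
([OH-]/C₀ = 0.78% < 5%, so the approximation holds.)
pOH = −log(2.31 × 10^-4) = 3.64; pH = 14.00 − 3.64 = 10.36

pH = 10.36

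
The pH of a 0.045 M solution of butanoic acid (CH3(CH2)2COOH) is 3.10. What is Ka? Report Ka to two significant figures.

[H+] = 10^(-3.10) = 7.94 × 10^-4 M
At equilibrium [HA] = 0.045 − 7.94 × 10^-4 = 4.42 × 10^-2 M
Ka = [H+][A-]/[HA] = (7.94 × 10^-4)² / 4.42 × 10^-2 = 1.4 × 10^-5

Ka = 1.4 × 10^-5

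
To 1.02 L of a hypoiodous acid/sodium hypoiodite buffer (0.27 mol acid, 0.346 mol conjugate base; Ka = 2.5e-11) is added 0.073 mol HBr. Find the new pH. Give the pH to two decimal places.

pH = 10.50

Added H+ converts OI- to HOI: HOI → 0.343 mol, OI- → 0.273 mol.
pKa = −log(2.5 × 10^-11) = 10.602
Henderson–Hasselbalch with mole ratio 0.273/0.343: pH = 10.602 + (-0.099)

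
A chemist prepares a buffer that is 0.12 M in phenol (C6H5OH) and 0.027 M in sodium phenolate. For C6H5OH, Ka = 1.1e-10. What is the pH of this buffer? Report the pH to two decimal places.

pKa = −log(1.1 × 10^-10) = 9.959
Using pH = pKa + log([base]/[acid]) with [base]/[acid] = 0.027/0.12:
pH = 9.959 + (-0.648) = 9.31

pH = 9.31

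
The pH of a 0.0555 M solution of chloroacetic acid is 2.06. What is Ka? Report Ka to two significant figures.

[H+] = 10^(-2.06) = 8.71 × 10^-3 M
At equilibrium [HA] = 0.0555 − 8.71 × 10^-3 = 4.68 × 10^-2 M
Ka = [H+][A-]/[HA] = (8.71 × 10^-3)² / 4.68 × 10^-2 = 1.6 × 10^-3

Ka = 1.6 × 10^-3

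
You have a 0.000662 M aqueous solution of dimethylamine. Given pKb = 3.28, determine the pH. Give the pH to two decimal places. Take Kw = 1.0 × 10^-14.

(CH3)2NH + H2O ⇌ (CH3)2NH2+ + OH-
Kb = 10^(−3.28) = 5.25 × 10^-4
Kb = [OH-]²/(0.000662 − [OH-]) = 5.25 × 10^-4
[OH-] is not negligible relative to C₀; solve [OH-]² + 0.000525·[OH-] − 3.48e-07 = 0.
[OH-] = (−Kb + √(Kb² + 4·Kb·C₀))/2 = 3.83 × 10^-4 M
pOH = 3.42, so pH = 14.00 − pOH = 10.58

pH = 10.58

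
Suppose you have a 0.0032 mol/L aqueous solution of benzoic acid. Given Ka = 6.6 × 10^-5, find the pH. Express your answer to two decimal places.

pH = 3.37

C6H5COOH ⇌ C6H5COO- + H+
Ka = [H+]²/(0.0032 − [H+]) = 6.6 × 10^-5
Here C₀/Ka ≈ 48.5, so the small-[H+] approximation fails. Use the quadratic:
[H+] = (−Ka + √(Ka² + 4·Ka·C₀))/2 = 4.28 × 10^-4 M
pH = −log(4.28 × 10^-4) = 3.37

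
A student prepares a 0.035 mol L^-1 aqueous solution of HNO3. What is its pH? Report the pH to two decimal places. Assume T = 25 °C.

HNO3 is a strong acid and dissociates completely, so [H+] = 0.035 M.
pH = -log(0.035) = 1.46

pH = 1.46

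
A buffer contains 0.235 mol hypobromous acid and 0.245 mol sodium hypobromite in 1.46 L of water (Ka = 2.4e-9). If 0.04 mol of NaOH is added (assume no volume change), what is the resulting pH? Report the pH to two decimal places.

pH = 8.78

After neutralization: n(HOBr) = 0.195 mol, n(OBr-) = 0.285 mol.
pKa = −log(2.4 × 10^-9) = 8.620
Henderson–Hasselbalch with mole ratio 0.285/0.195: pH = 8.620 + (+0.165)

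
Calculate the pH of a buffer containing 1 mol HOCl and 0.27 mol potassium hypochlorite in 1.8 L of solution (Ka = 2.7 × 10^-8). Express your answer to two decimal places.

pKa = −log(2.7 × 10^-8) = 7.569
Henderson–Hasselbalch: pH = pKa + log([OCl-]/[HOCl]) = 7.569 + log(0.27/1)
pH = 7.569 + (-0.569) = 7.00

pH = 7.00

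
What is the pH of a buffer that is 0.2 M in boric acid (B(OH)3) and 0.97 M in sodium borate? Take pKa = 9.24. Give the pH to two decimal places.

pH = 9.93

Henderson–Hasselbalch: pH = pKa + log([B(OH)4-]/[B(OH)3]) = 9.24 + log(0.97/0.2)
pH = 9.24 + (+0.686) = 9.93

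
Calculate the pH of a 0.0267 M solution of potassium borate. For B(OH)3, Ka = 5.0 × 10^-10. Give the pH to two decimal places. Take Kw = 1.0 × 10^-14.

pH = 10.86

B(OH)4- is the conjugate base of the weak acid B(OH)3.
Kb = Kw/Ka = 1.0×10^-14 / 5.0 × 10^-10 = 2.00 × 10^-5
Let x = [OH-] at equilibrium. Kb = x²/(0.0267 − x).
Since Kb ≪ C₀, x ≈ √(Kb·C₀) = 7.31 × 10^-4 M.
(x/C₀ = 2.7% < 5%, so the approximation holds.)
pOH = −log(7.31 × 10^-4) = 3.14; pH = 14.00 − 3.14 = 10.86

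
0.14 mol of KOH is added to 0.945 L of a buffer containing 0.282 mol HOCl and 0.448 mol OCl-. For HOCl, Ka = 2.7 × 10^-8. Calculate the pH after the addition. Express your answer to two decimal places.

pH = 8.19

OH- converts HOCl to OCl-: HOCl → 0.142 mol, OCl- → 0.588 mol.
pKa = −log(2.7 × 10^-8) = 7.569
pH = pKa + log([A⁻]/[HA]) = 7.569 + log(0.588/0.142) = 7.569 +0.617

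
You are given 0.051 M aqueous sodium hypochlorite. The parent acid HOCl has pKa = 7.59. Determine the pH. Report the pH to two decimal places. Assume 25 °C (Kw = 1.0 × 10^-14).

pH = 10.15

OCl- is the conjugate base of the weak acid HOCl.
Ka = 10^(−7.59) = 2.57 × 10^-8
Kb = Kw/Ka = 1.0×10^-14 / 2.57 × 10^-8 = 3.89 × 10^-7
Kb = [OH-]²/(0.051 − [OH-]) = 3.89 × 10^-7
Assume [OH-] ≪ 0.051: [OH-] ≈ √(3.89 × 10^-7 × 0.051) = 1.41 × 10^-4 M
([OH-]/C₀ = 0.28% < 5%, so the approximation holds.)
pOH = −log(1.41 × 10^-4) = 3.85; pH = 14.00 − 3.85 = 10.15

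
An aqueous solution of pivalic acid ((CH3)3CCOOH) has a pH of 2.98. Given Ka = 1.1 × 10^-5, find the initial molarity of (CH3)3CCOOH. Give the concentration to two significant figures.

[H+] = 10^(-2.98) = 1.05 × 10^-3 M = x
Ka = x²/(C₀ − x) ⇒ C₀ = x + x²/Ka
C₀ = 1.05 × 10^-3 + (1.05 × 10^-3)²/(1.1 × 10^-5) = 1.01 × 10^-1 M

C₀ = 1.0 × 10^-1 M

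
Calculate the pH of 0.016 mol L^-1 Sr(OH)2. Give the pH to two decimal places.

Sr(OH)2 is a strong base (each formula unit releases 2 OH-); [OH-] = 0.032 M.
pOH = -log(0.032) = 1.49
pH = 14.00 - 1.49 = 12.51

pH = 12.51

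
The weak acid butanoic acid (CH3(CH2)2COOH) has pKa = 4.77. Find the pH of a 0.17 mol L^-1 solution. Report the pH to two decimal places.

pH = 2.77

CH3(CH2)2COOH ⇌ CH3(CH2)2COO- + H+
Ka = 10^(−4.77) = 1.70 × 10^-5
Let x = [H+] at equilibrium. Ka = x²/(0.17 − x).
Assume x ≪ 0.17: x ≈ √(1.70 × 10^-5 × 0.17) = 1.70 × 10^-3 M
(x/C₀ = 1% < 5%, so the approximation holds.)
pH = −log(1.70 × 10^-3) = 2.77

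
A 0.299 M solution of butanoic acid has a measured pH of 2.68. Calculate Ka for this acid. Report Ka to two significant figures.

Ka = 1.5 × 10^-5

[H+] = 10^(-2.68) = 2.09 × 10^-3 M
At equilibrium [HA] = 0.299 − 2.09 × 10^-3 = 2.97 × 10^-1 M
Ka = [H+][A-]/[HA] = (2.09 × 10^-3)² / 2.97 × 10^-1 = 1.5 × 10^-5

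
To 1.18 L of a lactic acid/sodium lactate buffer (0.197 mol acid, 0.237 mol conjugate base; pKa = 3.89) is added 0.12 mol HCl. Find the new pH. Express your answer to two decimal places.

pH = 3.46

After neutralization: n(CH3CH(OH)COOH) = 0.317 mol, n(CH3CH(OH)COO-) = 0.117 mol.
pH = pKa + log(n_CH3CH(OH)COO-/n_CH3CH(OH)COOH) = 3.89 + log(0.117/0.317) = 3.89 + (-0.433)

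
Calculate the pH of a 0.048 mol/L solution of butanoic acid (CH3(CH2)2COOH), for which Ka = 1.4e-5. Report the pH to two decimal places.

pH = 3.09

CH3(CH2)2COOH ⇌ CH3(CH2)2COO- + H+
Ka = [H+]²/(0.048 − [H+]) = 1.4 × 10^-5
Since Ka ≪ C₀, [H+] ≈ √(Ka·C₀) = 8.20 × 10^-4 M.
Check: 1.7% ionized — well under 5%, approximation valid.
pH = −log(8.20 × 10^-4) = 3.09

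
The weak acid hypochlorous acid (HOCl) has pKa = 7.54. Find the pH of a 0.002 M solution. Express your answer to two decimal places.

HOCl ⇌ OCl- + H+
Ka = 10^(−7.54) = 2.88 × 10^-8
Ka = x²/(0.002 − x) = 2.88 × 10^-8
Since Ka ≪ C₀, x ≈ √(Ka·C₀) = 7.59 × 10^-6 M.
(x/C₀ = 0.38% < 5%, so the approximation holds.)
pH = −log[H+] = −log(7.59 × 10^-6) = 5.12

pH = 5.12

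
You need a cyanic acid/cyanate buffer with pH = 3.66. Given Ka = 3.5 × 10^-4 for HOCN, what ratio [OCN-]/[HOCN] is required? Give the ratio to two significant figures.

pKa = -log(3.5 × 10^-4) = 3.456
pH = pKa + log(r) ⇒ log(r) = 3.66 − 3.456 = +0.204
r = [OCN-]/[HOCN] = 10^(+0.204) = 1.6

ratio = 1.6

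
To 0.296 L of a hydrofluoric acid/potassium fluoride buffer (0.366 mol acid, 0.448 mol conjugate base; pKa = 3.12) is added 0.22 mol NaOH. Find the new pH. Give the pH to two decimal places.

OH- converts HF to F-: HF → 0.146 mol, F- → 0.668 mol.
pH = pKa + log(n_F-/n_HF) = 3.12 + log(0.668/0.146) = 3.12 + (+0.660)

pH = 3.78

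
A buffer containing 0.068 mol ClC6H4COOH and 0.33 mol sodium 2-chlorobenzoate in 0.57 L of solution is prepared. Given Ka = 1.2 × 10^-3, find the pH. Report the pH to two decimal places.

pH = 3.61

pKa = −log(1.2 × 10^-3) = 2.921
pH = pKa + log([A⁻]/[HA]) = 2.921 + log(0.33/0.068)
pH = 2.921 + (+0.686) = 3.61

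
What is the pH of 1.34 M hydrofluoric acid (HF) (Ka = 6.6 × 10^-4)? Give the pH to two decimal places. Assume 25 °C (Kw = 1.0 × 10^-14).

HF ⇌ F- + H+
Let x = [H+] at equilibrium. Ka = x²/(1.34 − x).
Neglecting x in the denominator: x = √(6.6 × 10^-4 × 1.34) = 2.97 × 10^-2 M
pH = −log(2.97 × 10^-2) = 1.53

pH = 1.53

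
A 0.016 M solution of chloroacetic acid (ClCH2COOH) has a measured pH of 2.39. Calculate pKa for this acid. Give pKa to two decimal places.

pKa = 2.86

[H+] = 10^(-2.39) = 4.07 × 10^-3 M
At equilibrium [HA] = 0.016 − 4.07 × 10^-3 = 1.19 × 10^-2 M
Ka = [H+][A-]/[HA] = (4.07 × 10^-3)² / 1.19 × 10^-2 = 1.39 × 10^-3
pKa = -log(1.39 × 10^-3) = 2.86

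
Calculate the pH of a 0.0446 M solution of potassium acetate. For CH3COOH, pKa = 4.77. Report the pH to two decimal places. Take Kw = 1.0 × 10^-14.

pH = 8.71

CH3COO- is the conjugate base of the weak acid CH3COOH.
Ka = 10^(−4.77) = 1.70 × 10^-5
Kb = Kw/Ka = 1.0×10^-14 / 1.70 × 10^-5 = 5.88 × 10^-10
From the ICE table, Kb = x²/(0.0446 − x) = 5.88 × 10^-10.
Since Kb ≪ C₀, x ≈ √(Kb·C₀) = 5.12 × 10^-6 M.
Check: 0.011% ionized — well under 5%, approximation valid.
pOH = 5.29, so pH = 14.00 − pOH = 8.71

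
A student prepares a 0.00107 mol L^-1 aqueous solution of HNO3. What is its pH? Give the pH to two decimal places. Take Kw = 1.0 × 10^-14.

pH = 2.97

HNO3 is a strong acid and dissociates completely, so [H+] = 0.00107 M.
pH = -log(0.00107) = 2.97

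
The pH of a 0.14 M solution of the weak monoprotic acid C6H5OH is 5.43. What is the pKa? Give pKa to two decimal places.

[H+] = 10^(-5.43) = 3.72 × 10^-6 M
At equilibrium [HA] = 0.14 − 3.72 × 10^-6 = 1.40 × 10^-1 M
Ka = [H+][A-]/[HA] = (3.72 × 10^-6)² / 1.40 × 10^-1 = 9.88 × 10^-11
pKa = -log(9.88 × 10^-11) = 10.01

pKa = 10.01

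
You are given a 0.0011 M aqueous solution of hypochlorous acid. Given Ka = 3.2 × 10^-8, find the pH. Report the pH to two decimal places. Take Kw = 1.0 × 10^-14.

HOCl ⇌ OCl- + H+
From the ICE table, Ka = x²/(0.0011 − x) = 3.2 × 10^-8.
Neglecting x in the denominator: x = √(3.2 × 10^-8 × 0.0011) = 5.93 × 10^-6 M
pH = −log[H+] = −log(5.93 × 10^-6) = 5.23

pH = 5.23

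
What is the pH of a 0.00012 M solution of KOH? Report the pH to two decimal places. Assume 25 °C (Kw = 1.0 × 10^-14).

pH = 10.08

KOH is a strong base; [OH-] = 0.00012 M.
pOH = -log(0.00012) = 3.92
pH = 14.00 - 3.92 = 10.08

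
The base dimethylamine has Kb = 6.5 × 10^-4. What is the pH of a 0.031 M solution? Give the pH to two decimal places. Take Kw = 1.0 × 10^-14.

pH = 11.62

(CH3)2NH + H2O ⇌ (CH3)2NH2+ + OH-
Let x = [OH-] at equilibrium. Kb = x²/(0.031 − x).
x is not negligible relative to C₀; solve x² + 0.00065·x − 2.01e-05 = 0.
x = [−0.00065 + √(0.00065² + 8.06e-05)]/2 = 4.18 × 10^-3 M
pOH = −log(4.18 × 10^-3) = 2.38; pH = 14.00 − 2.38 = 11.62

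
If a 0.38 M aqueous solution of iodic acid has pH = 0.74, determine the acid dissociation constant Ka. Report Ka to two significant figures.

[H+] = 10^(-0.74) = 1.82 × 10^-1 M
At equilibrium [HA] = 0.38 − 1.82 × 10^-1 = 1.98 × 10^-1 M
Ka = [H+][A-]/[HA] = (1.82 × 10^-1)² / 1.98 × 10^-1 = 1.7 × 10^-1

Ka = 1.7 × 10^-1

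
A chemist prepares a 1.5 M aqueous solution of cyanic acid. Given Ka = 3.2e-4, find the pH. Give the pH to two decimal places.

pH = 1.66

HOCN ⇌ OCN- + H+
From the ICE table, Ka = [H+]²/(1.5 − [H+]) = 3.2 × 10^-4.
Assume [H+] ≪ 1.5: [H+] ≈ √(3.2 × 10^-4 × 1.5) = 2.19 × 10^-2 M
Check: 1.5% ionized — well under 5%, approximation valid.
pH = −log(2.19 × 10^-2) = 1.66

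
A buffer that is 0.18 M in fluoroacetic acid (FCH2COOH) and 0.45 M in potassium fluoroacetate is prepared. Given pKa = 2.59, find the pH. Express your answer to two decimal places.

pH = 2.99

Using pH = pKa + log([base]/[acid]) with [base]/[acid] = 0.45/0.18:
pH = 2.59 + (+0.398) = 2.99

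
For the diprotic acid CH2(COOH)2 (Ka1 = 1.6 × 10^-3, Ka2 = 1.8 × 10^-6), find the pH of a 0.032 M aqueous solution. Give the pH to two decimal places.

pH = 2.19

Since Ka1 ≫ Ka2, the first ionization dominates [H+].
Ka1 = x²/(0.032 − x) = 1.6 × 10^-3
Solving the quadratic: x = (−Ka1 + √(Ka1² + 4·Ka1·C₀))/2 = 6.40 × 10^-3 M
pH = −log(6.40 × 10^-3) = 2.19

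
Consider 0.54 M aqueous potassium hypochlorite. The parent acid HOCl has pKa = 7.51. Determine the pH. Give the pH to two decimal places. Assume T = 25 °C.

pH = 10.62

OCl- is the conjugate base of the weak acid HOCl.
Ka = 10^(−7.51) = 3.09 × 10^-8
Kb = Kw/Ka = 1.0×10^-14 / 3.09 × 10^-8 = 3.24 × 10^-7
From the ICE table, Kb = x²/(0.54 − x) = 3.24 × 10^-7.
Neglecting x in the denominator: x = √(3.24 × 10^-7 × 0.54) = 4.18 × 10^-4 M
pOH = −log(4.18 × 10^-4) = 3.38; pH = 14.00 − 3.38 = 10.62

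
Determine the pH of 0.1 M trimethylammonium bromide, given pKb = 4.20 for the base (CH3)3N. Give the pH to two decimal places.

(CH3)3NH+ is the conjugate acid of the weak base (CH3)3N.
Kb = 10^(−4.20) = 6.31 × 10^-5
Ka = Kw/Kb = 1.0×10^-14 / 6.31 × 10^-5 = 1.58 × 10^-10
Let x = [H+] at equilibrium. Ka = x²/(0.1 − x).
Neglecting x in the denominator: x = √(1.58 × 10^-10 × 0.1) = 3.97 × 10^-6 M
(x/C₀ = 0.004% < 5%, so the approximation holds.)
pH = −log(3.97 × 10^-6) = 5.40

pH = 5.40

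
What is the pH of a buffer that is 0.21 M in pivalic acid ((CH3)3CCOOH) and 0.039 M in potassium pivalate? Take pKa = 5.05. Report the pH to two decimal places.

pH = pKa + log([A⁻]/[HA]) = 5.05 + log(0.039/0.21)
pH = 5.05 + (-0.731) = 4.32

pH = 4.32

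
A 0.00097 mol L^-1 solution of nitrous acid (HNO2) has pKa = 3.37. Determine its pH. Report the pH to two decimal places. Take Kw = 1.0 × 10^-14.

HNO2 ⇌ NO2- + H+
Ka = 10^(−3.37) = 4.27 × 10^-4
From the ICE table, Ka = [H+]²/(0.00097 − [H+]) = 4.27 × 10^-4.
Here C₀/Ka ≈ 2.27, so the small-[H+] approximation fails. Use the quadratic:
[H+] = (−Ka + √(Ka² + 4·Ka·C₀))/2 = 4.65 × 10^-4 M
pH = −log[H+] = −log(4.65 × 10^-4) = 3.33

pH = 3.33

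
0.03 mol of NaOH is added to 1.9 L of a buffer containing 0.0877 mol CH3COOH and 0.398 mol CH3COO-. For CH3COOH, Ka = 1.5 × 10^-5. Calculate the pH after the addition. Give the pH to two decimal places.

After neutralization: n(CH3COOH) = 0.0577 mol, n(CH3COO-) = 0.428 mol.
pKa = −log(1.5 × 10^-5) = 4.824
pH = pKa + log(n_CH3COO-/n_CH3COOH) = 4.824 + log(0.428/0.0577) = 4.824 + (+0.870)

pH = 5.69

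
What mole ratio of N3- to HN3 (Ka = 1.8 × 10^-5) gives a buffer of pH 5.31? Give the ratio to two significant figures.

pKa = -log(1.8 × 10^-5) = 4.745
pH = pKa + log(r) ⇒ log(r) = 5.31 − 4.745 = +0.565
r = [N3-]/[HN3] = 10^(+0.565) = 3.67

ratio = 3.7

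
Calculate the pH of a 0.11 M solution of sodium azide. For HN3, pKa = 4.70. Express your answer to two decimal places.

pH = 8.87

N3- is the conjugate base of the weak acid HN3.
Ka = 10^(−4.70) = 2.00 × 10^-5
Kb = Kw/Ka = 1.0×10^-14 / 2.00 × 10^-5 = 5.00 × 10^-10
From the ICE table, Kb = [OH-]²/(0.11 − [OH-]) = 5.00 × 10^-10.
Since Kb ≪ C₀, [OH-] ≈ √(Kb·C₀) = 7.42 × 10^-6 M.
Check: 0.0067% ionized — well under 5%, approximation valid.
pOH = −log(7.42 × 10^-6) = 5.13; pH = 14.00 − 5.13 = 8.87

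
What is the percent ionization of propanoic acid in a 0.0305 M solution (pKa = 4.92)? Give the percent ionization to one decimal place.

2.0%

CH3CH2COOH ⇌ CH3CH2COO- + H+; let x = [H+] at equilibrium.
Ka = 10^(−4.92) = 1.20 × 10^-5
x ≈ √(Ka·C₀) = √(1.20 × 10^-5 × 0.0305) = 6.05 × 10^-4 M
Fraction ionized = 6.05 × 10^-4 / 0.0305 = 0.0198 → 2.0%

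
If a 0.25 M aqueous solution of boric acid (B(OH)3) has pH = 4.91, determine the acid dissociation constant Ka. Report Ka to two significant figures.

Ka = 6.1 × 10^-10

[H+] = 10^(-4.91) = 1.23 × 10^-5 M
At equilibrium [HA] = 0.25 − 1.23 × 10^-5 = 2.50 × 10^-1 M
Ka = [H+][A-]/[HA] = (1.23 × 10^-5)² / 2.50 × 10^-1 = 6.1 × 10^-10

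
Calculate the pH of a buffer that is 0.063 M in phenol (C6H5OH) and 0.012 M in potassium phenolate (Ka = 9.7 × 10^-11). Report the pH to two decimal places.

pKa = −log(9.7 × 10^-11) = 10.013
Henderson–Hasselbalch: pH = pKa + log([C6H5O-]/[C6H5OH]) = 10.013 + log(0.012/0.063)
pH = 10.013 + (-0.720) = 9.29

pH = 9.29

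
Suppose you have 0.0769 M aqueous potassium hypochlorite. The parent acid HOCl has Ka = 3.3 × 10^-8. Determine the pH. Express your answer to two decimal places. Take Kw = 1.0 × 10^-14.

OCl- is the conjugate base of the weak acid HOCl.
Kb = Kw/Ka = 1.0×10^-14 / 3.3 × 10^-8 = 3.03 × 10^-7
Kb = x²/(0.0769 − x) = 3.03 × 10^-7
Since Kb ≪ C₀, x ≈ √(Kb·C₀) = 1.53 × 10^-4 M.
(x/C₀ = 0.2% < 5%, so the approximation holds.)
pOH = −log(1.53 × 10^-4) = 3.82; pH = 14.00 − 3.82 = 10.18

pH = 10.18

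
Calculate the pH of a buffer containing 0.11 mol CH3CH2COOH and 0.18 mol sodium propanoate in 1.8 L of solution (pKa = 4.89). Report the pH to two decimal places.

pH = 5.10

Using pH = pKa + log([base]/[acid]) with [base]/[acid] = 0.18/0.11:
pH = 4.89 + (+0.214) = 5.10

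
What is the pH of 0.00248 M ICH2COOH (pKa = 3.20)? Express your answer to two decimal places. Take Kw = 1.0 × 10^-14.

ICH2COOH ⇌ ICH2COO- + H+
Ka = 10^(−3.20) = 6.31 × 10^-4
Let x = [H+] at equilibrium. Ka = x²/(0.00248 − x).
x is not negligible relative to C₀; solve x² + 0.000631·x − 1.56e-06 = 0.
x = (−Ka + √(Ka² + 4·Ka·C₀))/2 = 9.75 × 10^-4 M
pH = −log[H+] = −log(9.75 × 10^-4) = 3.01

pH = 3.01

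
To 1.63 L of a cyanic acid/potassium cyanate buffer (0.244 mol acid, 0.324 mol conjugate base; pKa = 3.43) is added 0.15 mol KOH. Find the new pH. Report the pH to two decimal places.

pH = 4.13

OH- converts HOCN to OCN-: HOCN → 0.094 mol, OCN- → 0.474 mol.
pH = pKa + log(n_OCN-/n_HOCN) = 3.43 + log(0.474/0.094) = 3.43 + (+0.703)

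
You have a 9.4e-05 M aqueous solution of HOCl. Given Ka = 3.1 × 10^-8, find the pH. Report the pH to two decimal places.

pH = 5.77

HOCl ⇌ OCl- + H+
Ka = [H+]²/(9.4e-05 − [H+]) = 3.1 × 10^-8
Assume [H+] ≪ 9.4e-05: [H+] ≈ √(3.1 × 10^-8 × 9.4e-05) = 1.71 × 10^-6 M
Check: 1.8% ionized — well under 5%, approximation valid.
pH = −log(1.71 × 10^-6) = 5.77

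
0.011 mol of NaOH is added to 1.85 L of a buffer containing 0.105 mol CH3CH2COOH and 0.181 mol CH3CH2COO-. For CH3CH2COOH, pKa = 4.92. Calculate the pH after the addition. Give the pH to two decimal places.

pH = 5.23

After neutralization: n(CH3CH2COOH) = 0.094 mol, n(CH3CH2COO-) = 0.192 mol.
Henderson–Hasselbalch with mole ratio 0.192/0.094: pH = 4.92 + (+0.310)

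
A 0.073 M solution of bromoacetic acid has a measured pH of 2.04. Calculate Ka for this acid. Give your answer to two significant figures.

[H+] = 10^(-2.04) = 9.12 × 10^-3 M
At equilibrium [HA] = 0.073 − 9.12 × 10^-3 = 6.39 × 10^-2 M
Ka = [H+][A-]/[HA] = (9.12 × 10^-3)² / 6.39 × 10^-2 = 1.3 × 10^-3

Ka = 1.3 × 10^-3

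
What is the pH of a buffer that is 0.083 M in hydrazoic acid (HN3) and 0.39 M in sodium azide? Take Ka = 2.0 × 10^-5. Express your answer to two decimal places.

pH = 5.37

pKa = −log(2.0 × 10^-5) = 4.699
Henderson–Hasselbalch: pH = pKa + log([N3-]/[HN3]) = 4.699 + log(0.39/0.083)
pH = 4.699 + (+0.672) = 5.37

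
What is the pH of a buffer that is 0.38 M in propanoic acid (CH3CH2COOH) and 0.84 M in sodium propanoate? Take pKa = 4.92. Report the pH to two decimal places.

Using pH = pKa + log([base]/[acid]) with [base]/[acid] = 0.84/0.38:
pH = 4.92 + (+0.344) = 5.26

pH = 5.26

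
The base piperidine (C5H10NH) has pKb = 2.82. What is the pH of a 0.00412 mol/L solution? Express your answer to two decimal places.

pH = 11.27

C5H10NH + H2O ⇌ C5H10NH2+ + OH-
Kb = 10^(−2.82) = 1.51 × 10^-3
Kb = [OH-]²/(0.00412 − [OH-]) = 1.51 × 10^-3
[OH-] is not negligible relative to C₀; solve [OH-]² + 0.00151·[OH-] − 6.22e-06 = 0.
[OH-] = [−0.00151 + √(0.00151² + 2.49e-05)]/2 = 1.85 × 10^-3 M
pOH = 2.73, so pH = 14.00 − pOH = 11.27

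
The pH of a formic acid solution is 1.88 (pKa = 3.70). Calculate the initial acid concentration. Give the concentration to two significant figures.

C₀ = 8.8 × 10^-1 M

[H+] = 10^(-1.88) = 1.32 × 10^-2 M = x
Ka = 10^(−3.70) = 2.00 × 10^-4
Ka = x²/(C₀ − x) ⇒ C₀ = x + x²/Ka
C₀ = 1.32 × 10^-2 + (1.32 × 10^-2)²/(2.00 × 10^-4) = 8.84 × 10^-1 M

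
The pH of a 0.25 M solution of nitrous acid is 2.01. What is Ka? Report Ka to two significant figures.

[H+] = 10^(-2.01) = 9.77 × 10^-3 M
At equilibrium [HA] = 0.25 − 9.77 × 10^-3 = 2.40 × 10^-1 M
Ka = [H+][A-]/[HA] = (9.77 × 10^-3)² / 2.40 × 10^-1 = 4.0 × 10^-4

Ka = 4.0 × 10^-4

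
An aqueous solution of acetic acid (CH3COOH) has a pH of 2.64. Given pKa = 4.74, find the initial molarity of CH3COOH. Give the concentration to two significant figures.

[H+] = 10^(-2.64) = 2.29 × 10^-3 M = x
Ka = 10^(−4.74) = 1.82 × 10^-5
Ka = x²/(C₀ − x) ⇒ C₀ = x + x²/Ka
C₀ = 2.29 × 10^-3 + (2.29 × 10^-3)²/(1.82 × 10^-5) = 2.90 × 10^-1 M

C₀ = 2.9 × 10^-1 M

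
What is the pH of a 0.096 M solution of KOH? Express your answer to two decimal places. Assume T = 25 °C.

KOH is a strong base; [OH-] = 0.096 M.
pOH = -log(0.096) = 1.02
pH = 14.00 - 1.02 = 12.98

pH = 12.98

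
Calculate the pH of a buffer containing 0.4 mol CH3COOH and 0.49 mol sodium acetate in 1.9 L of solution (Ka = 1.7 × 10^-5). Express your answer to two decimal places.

pH = 4.86

pKa = −log(1.7 × 10^-5) = 4.770
pH = pKa + log([A⁻]/[HA]) = 4.770 + log(0.49/0.4)
pH = 4.770 + (+0.088) = 4.86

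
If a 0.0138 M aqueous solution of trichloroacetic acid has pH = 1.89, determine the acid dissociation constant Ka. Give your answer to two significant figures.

[H+] = 10^(-1.89) = 1.29 × 10^-2 M
At equilibrium [HA] = 0.0138 − 1.29 × 10^-2 = 9.00 × 10^-4 M
Ka = [H+][A-]/[HA] = (1.29 × 10^-2)² / 9.00 × 10^-4 = 1.8 × 10^-1

Ka = 1.8 × 10^-1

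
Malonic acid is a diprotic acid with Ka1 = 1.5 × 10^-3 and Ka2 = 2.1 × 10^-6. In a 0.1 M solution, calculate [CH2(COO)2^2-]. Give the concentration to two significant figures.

First ionization gives [H+] ≈ [CH2(COOH)COO-] = 1.15 × 10^-2 M.
Second step: Ka2 = [H+][CH2(COO)2^2-]/[CH2(COOH)COO-] ≈ [CH2(COO)2^2-] (since [H+] ≈ [CH2(COOH)COO-]).
So [CH2(COO)2^2-] ≈ Ka2.

2.1 × 10^-6 M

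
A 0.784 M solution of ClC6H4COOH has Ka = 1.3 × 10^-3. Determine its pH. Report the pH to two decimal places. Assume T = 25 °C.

ClC6H4COOH ⇌ ClC6H4COO- + H+
From the ICE table, Ka = x²/(0.784 − x) = 1.3 × 10^-3.
Assume x ≪ 0.784: x ≈ √(1.3 × 10^-3 × 0.784) = 3.19 × 10^-2 M
pH = −log(3.19 × 10^-2) = 1.50

pH = 1.50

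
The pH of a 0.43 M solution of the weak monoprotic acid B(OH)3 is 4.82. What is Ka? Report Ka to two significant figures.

[H+] = 10^(-4.82) = 1.51 × 10^-5 M
At equilibrium [HA] = 0.43 − 1.51 × 10^-5 = 4.30 × 10^-1 M
Ka = [H+][A-]/[HA] = (1.51 × 10^-5)² / 4.30 × 10^-1 = 5.3 × 10^-10

Ka = 5.3 × 10^-10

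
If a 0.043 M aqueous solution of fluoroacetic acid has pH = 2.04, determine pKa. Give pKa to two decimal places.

[H+] = 10^(-2.04) = 9.12 × 10^-3 M
At equilibrium [HA] = 0.043 − 9.12 × 10^-3 = 3.39 × 10^-2 M
Ka = [H+][A-]/[HA] = (9.12 × 10^-3)² / 3.39 × 10^-2 = 2.45 × 10^-3
pKa = -log(2.45 × 10^-3) = 2.61

pKa = 2.61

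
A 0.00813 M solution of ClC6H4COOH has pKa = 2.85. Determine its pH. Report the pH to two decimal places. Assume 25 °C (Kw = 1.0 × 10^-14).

pH = 2.56

ClC6H4COOH ⇌ ClC6H4COO- + H+
Ka = 10^(−2.85) = 1.41 × 10^-3
From the ICE table, Ka = x²/(0.00813 − x) = 1.41 × 10^-3.
Here C₀/Ka ≈ 5.77, so the small-x approximation fails. Use the quadratic:
x = (−Ka + √(Ka² + 4·Ka·C₀))/2 = 2.75 × 10^-3 M
pH = −log[H+] = −log(2.75 × 10^-3) = 2.56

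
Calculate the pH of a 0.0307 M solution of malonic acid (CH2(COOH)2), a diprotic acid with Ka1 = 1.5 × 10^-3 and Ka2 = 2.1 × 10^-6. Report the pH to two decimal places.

Ka1 ≫ Ka2, so treat the first dissociation as the only significant source of H+.
Ka1 = x²/(0.0307 − x) = 1.5 × 10^-3
Solving the quadratic: x = (−Ka1 + √(Ka1² + 4·Ka1·C₀))/2 = 6.08 × 10^-3 M
pH = −log(6.08 × 10^-3) = 2.22

pH = 2.22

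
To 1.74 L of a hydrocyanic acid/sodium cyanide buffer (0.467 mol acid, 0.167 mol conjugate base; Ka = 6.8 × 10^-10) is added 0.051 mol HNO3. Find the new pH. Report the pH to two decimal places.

pH = 8.52

Added H+ converts CN- to HCN: HCN → 0.518 mol, CN- → 0.116 mol.
pKa = −log(6.8 × 10^-10) = 9.167
Henderson–Hasselbalch with mole ratio 0.116/0.518: pH = 9.167 + (-0.650)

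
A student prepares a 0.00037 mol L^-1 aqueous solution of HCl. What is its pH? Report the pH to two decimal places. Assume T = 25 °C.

pH = 3.43

HCl is a strong acid and dissociates completely, so [H+] = 0.00037 M.
pH = -log(0.00037) = 3.43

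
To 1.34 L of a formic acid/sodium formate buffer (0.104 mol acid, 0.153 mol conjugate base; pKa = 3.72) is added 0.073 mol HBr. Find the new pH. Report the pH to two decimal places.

pH = 3.38

After neutralization: n(HCOOH) = 0.177 mol, n(HCOO-) = 0.08 mol.
Henderson–Hasselbalch with mole ratio 0.08/0.177: pH = 3.72 + (-0.345)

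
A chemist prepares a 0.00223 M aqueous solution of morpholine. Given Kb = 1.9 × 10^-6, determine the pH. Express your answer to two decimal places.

pH = 9.81

C4H8ONH + H2O ⇌ C4H8ONH2+ + OH-
From the ICE table, Kb = [OH-]²/(0.00223 − [OH-]) = 1.9 × 10^-6.
Since Kb ≪ C₀, [OH-] ≈ √(Kb·C₀) = 6.51 × 10^-5 M.
pOH = 4.19, so pH = 14.00 − pOH = 9.81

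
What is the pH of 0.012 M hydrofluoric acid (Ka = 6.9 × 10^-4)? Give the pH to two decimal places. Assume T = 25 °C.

HF ⇌ F- + H+
Ka = [H+]²/(0.012 − [H+]) = 6.9 × 10^-4
[H+] is not negligible relative to C₀; solve [H+]² + 0.00069·[H+] − 8.28e-06 = 0.
[H+] = [−0.00069 + √(0.00069² + 3.31e-05)]/2 = 2.55 × 10^-3 M
pH = −log(2.55 × 10^-3) = 2.59

pH = 2.59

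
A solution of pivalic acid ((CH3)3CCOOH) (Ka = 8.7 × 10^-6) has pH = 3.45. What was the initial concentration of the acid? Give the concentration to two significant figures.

[H+] = 10^(-3.45) = 3.55 × 10^-4 M = x
Ka = x²/(C₀ − x) ⇒ C₀ = x + x²/Ka
C₀ = 3.55 × 10^-4 + (3.55 × 10^-4)²/(8.7 × 10^-6) = 1.48 × 10^-2 M

C₀ = 1.5 × 10^-2 M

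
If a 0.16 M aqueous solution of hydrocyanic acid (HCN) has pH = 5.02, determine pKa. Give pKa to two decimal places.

[H+] = 10^(-5.02) = 9.55 × 10^-6 M
At equilibrium [HA] = 0.16 − 9.55 × 10^-6 = 1.60 × 10^-1 M
Ka = [H+][A-]/[HA] = (9.55 × 10^-6)² / 1.60 × 10^-1 = 5.70 × 10^-10
pKa = -log(5.70 × 10^-10) = 9.24

pKa = 9.24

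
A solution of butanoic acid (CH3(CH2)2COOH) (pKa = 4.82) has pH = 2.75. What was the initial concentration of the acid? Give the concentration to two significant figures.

[H+] = 10^(-2.75) = 1.78 × 10^-3 M = x
Ka = 10^(−4.82) = 1.51 × 10^-5
Ka = x²/(C₀ − x) ⇒ C₀ = x + x²/Ka
C₀ = 1.78 × 10^-3 + (1.78 × 10^-3)²/(1.51 × 10^-5) = 2.12 × 10^-1 M

C₀ = 2.1 × 10^-1 M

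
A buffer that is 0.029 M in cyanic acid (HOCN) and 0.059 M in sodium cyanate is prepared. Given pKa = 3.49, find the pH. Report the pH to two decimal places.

pH = 3.80

Henderson–Hasselbalch: pH = pKa + log([OCN-]/[HOCN]) = 3.49 + log(0.059/0.029)
pH = 3.49 + (+0.308) = 3.80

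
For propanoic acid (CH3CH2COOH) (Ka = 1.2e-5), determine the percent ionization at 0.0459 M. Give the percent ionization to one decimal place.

CH3CH2COOH ⇌ CH3CH2COO- + H+; let x = [H+] at equilibrium.
x ≈ √(Ka·C₀) = √(1.2 × 10^-5 × 0.0459) = 7.42 × 10^-4 M
% ionization = x/C₀ × 100% = 7.42 × 10^-4/0.0459 × 100% = 1.6%

1.6%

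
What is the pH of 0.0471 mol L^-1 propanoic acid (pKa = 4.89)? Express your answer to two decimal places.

CH3CH2COOH ⇌ CH3CH2COO- + H+
Ka = 10^(−4.89) = 1.29 × 10^-5
Ka = [H+]²/(0.0471 − [H+]) = 1.29 × 10^-5
Since Ka ≪ C₀, [H+] ≈ √(Ka·C₀) = 7.79 × 10^-4 M.
pH = −log[H+] = −log(7.79 × 10^-4) = 3.11

pH = 3.11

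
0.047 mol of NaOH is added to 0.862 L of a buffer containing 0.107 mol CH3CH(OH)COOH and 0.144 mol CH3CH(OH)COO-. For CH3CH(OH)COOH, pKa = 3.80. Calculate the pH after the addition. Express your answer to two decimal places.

pH = 4.30

OH- converts CH3CH(OH)COOH to CH3CH(OH)COO-: CH3CH(OH)COOH → 0.06 mol, CH3CH(OH)COO- → 0.191 mol.
Henderson–Hasselbalch with mole ratio 0.191/0.06: pH = 3.80 + (+0.503)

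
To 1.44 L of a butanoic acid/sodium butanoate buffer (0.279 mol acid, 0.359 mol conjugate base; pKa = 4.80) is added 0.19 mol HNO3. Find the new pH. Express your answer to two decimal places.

pH = 4.36

After neutralization: n(CH3(CH2)2COOH) = 0.469 mol, n(CH3(CH2)2COO-) = 0.169 mol.
Henderson–Hasselbalch with mole ratio 0.169/0.469: pH = 4.80 + (-0.443)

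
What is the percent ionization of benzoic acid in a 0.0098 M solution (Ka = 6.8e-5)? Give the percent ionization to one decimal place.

8.0%

C6H5COOH ⇌ C6H5COO- + H+; let x = [H+] at equilibrium.
Ka = x²/(C₀ − x); solving the quadratic gives x = 7.83 × 10^-4 M.
Fraction ionized = 7.83 × 10^-4 / 0.0098 = 0.0799 → 8.0%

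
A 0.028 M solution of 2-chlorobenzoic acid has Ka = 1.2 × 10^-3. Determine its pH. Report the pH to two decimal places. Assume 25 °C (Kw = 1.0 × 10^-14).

ClC6H4COOH ⇌ ClC6H4COO- + H+
From the ICE table, Ka = [H+]²/(0.028 − [H+]) = 1.2 × 10^-3.
The 5% rule fails; solving [H+]² + Ka·[H+] − Ka·C₀ = 0 exactly:
[H+] = (−Ka + √(Ka² + 4·Ka·C₀))/2 = 5.23 × 10^-3 M
pH = −log(5.23 × 10^-3) = 2.28

pH = 2.28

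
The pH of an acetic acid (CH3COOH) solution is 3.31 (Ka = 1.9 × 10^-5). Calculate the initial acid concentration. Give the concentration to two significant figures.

C₀ = 1.3 × 10^-2 M

[H+] = 10^(-3.31) = 4.90 × 10^-4 M = x
Ka = x²/(C₀ − x) ⇒ C₀ = x + x²/Ka
C₀ = 4.90 × 10^-4 + (4.90 × 10^-4)²/(1.9 × 10^-5) = 1.31 × 10^-2 M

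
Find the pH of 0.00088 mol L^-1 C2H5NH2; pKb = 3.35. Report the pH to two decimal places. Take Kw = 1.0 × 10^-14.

pH = 10.65

C2H5NH2 + H2O ⇌ C2H5NH3+ + OH-
Kb = 10^(−3.35) = 4.47 × 10^-4
From the ICE table, Kb = x²/(0.00088 − x) = 4.47 × 10^-4.
Here C₀/Kb ≈ 1.97, so the small-x approximation fails. Use the quadratic:
x = [−0.000447 + √(0.000447² + 1.57e-06)]/2 = 4.42 × 10^-4 M
pOH = −log(4.42 × 10^-4) = 3.35; pH = 14.00 − 3.35 = 10.65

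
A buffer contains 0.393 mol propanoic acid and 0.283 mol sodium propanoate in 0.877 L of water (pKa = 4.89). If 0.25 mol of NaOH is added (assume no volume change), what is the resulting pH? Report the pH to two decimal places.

OH- converts CH3CH2COOH to CH3CH2COO-: CH3CH2COOH → 0.143 mol, CH3CH2COO- → 0.533 mol.
pH = pKa + log([A⁻]/[HA]) = 4.89 + log(0.533/0.143) = 4.89 +0.571

pH = 5.46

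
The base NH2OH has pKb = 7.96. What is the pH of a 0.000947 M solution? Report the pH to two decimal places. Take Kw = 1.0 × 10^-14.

NH2OH + H2O ⇌ NH3OH+ + OH-
Kb = 10^(−7.96) = 1.10 × 10^-8
From the ICE table, Kb = [OH-]²/(0.000947 − [OH-]) = 1.10 × 10^-8.
Since Kb ≪ C₀, [OH-] ≈ √(Kb·C₀) = 3.23 × 10^-6 M.
Check: 0.34% ionized — well under 5%, approximation valid.
pOH = −log(3.23 × 10^-6) = 5.49; pH = 14.00 − 5.49 = 8.51

pH = 8.51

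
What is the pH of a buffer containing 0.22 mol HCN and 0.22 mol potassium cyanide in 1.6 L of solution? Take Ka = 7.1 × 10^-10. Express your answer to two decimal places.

pH = 9.15

pKa = −log(7.1 × 10^-10) = 9.149
pH = pKa + log([A⁻]/[HA]) = 9.149 + log(0.22/0.22)
pH = 9.149 + (+0.000) = 9.15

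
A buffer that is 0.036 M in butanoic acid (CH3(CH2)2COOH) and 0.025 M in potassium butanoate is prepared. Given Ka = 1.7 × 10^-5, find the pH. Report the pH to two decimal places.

pH = 4.61

pKa = −log(1.7 × 10^-5) = 4.770
Henderson–Hasselbalch: pH = pKa + log([CH3(CH2)2COO-]/[CH3(CH2)2COOH]) = 4.770 + log(0.025/0.036)
pH = 4.770 + (-0.158) = 4.61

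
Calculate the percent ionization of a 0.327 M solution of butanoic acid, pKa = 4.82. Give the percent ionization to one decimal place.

0.7%

CH3(CH2)2COOH ⇌ CH3(CH2)2COO- + H+; let x = [H+] at equilibrium.
Ka = 10^(−4.82) = 1.51 × 10^-5
x ≈ √(Ka·C₀) = √(1.51 × 10^-5 × 0.327) = 2.22 × 10^-3 M
Fraction ionized = 2.22 × 10^-3 / 0.327 = 0.0068 → 0.7%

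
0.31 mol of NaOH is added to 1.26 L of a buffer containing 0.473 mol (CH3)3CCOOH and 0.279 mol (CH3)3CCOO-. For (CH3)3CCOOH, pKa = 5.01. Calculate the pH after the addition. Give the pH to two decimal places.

After neutralization: n((CH3)3CCOOH) = 0.163 mol, n((CH3)3CCOO-) = 0.589 mol.
pH = pKa + log([A⁻]/[HA]) = 5.01 + log(0.589/0.163) = 5.01 +0.558

pH = 5.57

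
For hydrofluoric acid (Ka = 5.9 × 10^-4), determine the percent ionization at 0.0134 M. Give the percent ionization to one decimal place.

HF ⇌ F- + H+; let x = [H+] at equilibrium.
Solve x² + 0.00059x − 7.91e-06 = 0 → x = 2.53 × 10^-3 M
% ionization = x/C₀ × 100% = 2.53 × 10^-3/0.0134 × 100% = 18.9%

18.9%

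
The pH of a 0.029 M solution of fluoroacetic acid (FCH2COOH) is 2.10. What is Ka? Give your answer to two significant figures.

[H+] = 10^(-2.10) = 7.94 × 10^-3 M
At equilibrium [HA] = 0.029 − 7.94 × 10^-3 = 2.11 × 10^-2 M
Ka = [H+][A-]/[HA] = (7.94 × 10^-3)² / 2.11 × 10^-2 = 3.0 × 10^-3

Ka = 3.0 × 10^-3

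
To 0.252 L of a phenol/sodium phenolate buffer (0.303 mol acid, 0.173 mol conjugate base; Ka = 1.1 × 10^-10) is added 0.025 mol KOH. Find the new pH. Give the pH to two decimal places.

pH = 9.81

After neutralization: n(C6H5OH) = 0.278 mol, n(C6H5O-) = 0.198 mol.
pKa = −log(1.1 × 10^-10) = 9.959
pH = pKa + log([A⁻]/[HA]) = 9.959 + log(0.198/0.278) = 9.959 -0.147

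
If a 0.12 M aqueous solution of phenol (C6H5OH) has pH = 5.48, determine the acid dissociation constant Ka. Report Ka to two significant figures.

[H+] = 10^(-5.48) = 3.31 × 10^-6 M
At equilibrium [HA] = 0.12 − 3.31 × 10^-6 = 1.20 × 10^-1 M
Ka = [H+][A-]/[HA] = (3.31 × 10^-6)² / 1.20 × 10^-1 = 9.1 × 10^-11

Ka = 9.1 × 10^-11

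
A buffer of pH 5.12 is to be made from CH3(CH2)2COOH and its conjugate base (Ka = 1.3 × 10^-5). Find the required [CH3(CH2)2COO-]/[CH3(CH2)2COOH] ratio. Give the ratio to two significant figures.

pKa = -log(1.3 × 10^-5) = 4.886
pH = pKa + log(r) ⇒ log(r) = 5.12 − 4.886 = +0.234
r = [CH3(CH2)2COO-]/[CH3(CH2)2COOH] = 10^(+0.234) = 1.71

ratio = 1.7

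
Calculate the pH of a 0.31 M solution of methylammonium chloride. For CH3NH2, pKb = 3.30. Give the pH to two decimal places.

CH3NH3+ is the conjugate acid of the weak base CH3NH2.
Kb = 10^(−3.30) = 5.01 × 10^-4
Ka = Kw/Kb = 1.0×10^-14 / 5.01 × 10^-4 = 2.00 × 10^-11
From the ICE table, Ka = [H+]²/(0.31 − [H+]) = 2.00 × 10^-11.
Since Ka ≪ C₀, [H+] ≈ √(Ka·C₀) = 2.49 × 10^-6 M.
Check: 0.0008% ionized — well under 5%, approximation valid.
pH = −log[H+] = −log(2.49 × 10^-6) = 5.60

pH = 5.60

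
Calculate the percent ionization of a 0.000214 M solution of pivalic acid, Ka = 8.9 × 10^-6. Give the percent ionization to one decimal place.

18.4%

(CH3)3CCOOH ⇌ (CH3)3CCOO- + H+; let x = [H+] at equilibrium.
Solve x² + 8.9e-06x − 1.9e-09 = 0 → x = 3.94 × 10^-5 M
% ionization = x/C₀ × 100% = 3.94 × 10^-5/0.000214 × 100% = 18.4%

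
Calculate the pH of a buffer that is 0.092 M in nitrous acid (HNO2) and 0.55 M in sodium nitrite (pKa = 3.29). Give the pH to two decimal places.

pH = 4.07

Henderson–Hasselbalch: pH = pKa + log([NO2-]/[HNO2]) = 3.29 + log(0.55/0.092)
pH = 3.29 + (+0.777) = 4.07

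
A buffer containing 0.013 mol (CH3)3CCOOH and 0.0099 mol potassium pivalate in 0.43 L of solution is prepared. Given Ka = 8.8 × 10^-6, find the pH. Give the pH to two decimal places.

pH = 4.94

pKa = −log(8.8 × 10^-6) = 5.056
pH = pKa + log([A⁻]/[HA]) = 5.056 + log(0.0099/0.013)
pH = 5.056 + (-0.118) = 4.94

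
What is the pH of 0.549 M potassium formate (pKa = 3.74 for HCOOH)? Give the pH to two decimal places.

HCOO- is the conjugate base of the weak acid HCOOH.
Ka = 10^(−3.74) = 1.82 × 10^-4
Kb = Kw/Ka = 1.0×10^-14 / 1.82 × 10^-4 = 5.49 × 10^-11
Let x = [OH-] at equilibrium. Kb = x²/(0.549 − x).
Since Kb ≪ C₀, x ≈ √(Kb·C₀) = 5.49 × 10^-6 M.
Check: 0.001% ionized — well under 5%, approximation valid.
pOH = −log(5.49 × 10^-6) = 5.26; pH = 14.00 − 5.26 = 8.74

pH = 8.74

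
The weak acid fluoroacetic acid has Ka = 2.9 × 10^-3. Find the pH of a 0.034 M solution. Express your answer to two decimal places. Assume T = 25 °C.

FCH2COOH ⇌ FCH2COO- + H+
Let x = [H+] at equilibrium. Ka = x²/(0.034 − x).
The 5% rule fails; solving x² + Ka·x − Ka·C₀ = 0 exactly:
x = [−0.0029 + √(0.0029² + 0.000394)]/2 = 8.59 × 10^-3 M
pH = −log(8.59 × 10^-3) = 2.07

pH = 2.07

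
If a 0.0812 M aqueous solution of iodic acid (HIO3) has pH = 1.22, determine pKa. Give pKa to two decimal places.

[H+] = 10^(-1.22) = 6.03 × 10^-2 M
At equilibrium [HA] = 0.0812 − 6.03 × 10^-2 = 2.09 × 10^-2 M
Ka = [H+][A-]/[HA] = (6.03 × 10^-2)² / 2.09 × 10^-2 = 1.74 × 10^-1
pKa = -log(1.74 × 10^-1) = 0.76

pKa = 0.76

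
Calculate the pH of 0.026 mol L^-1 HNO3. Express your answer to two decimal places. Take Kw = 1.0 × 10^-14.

pH = 1.59

HNO3 is a strong acid and dissociates completely, so [H+] = 0.026 M.
pH = -log(0.026) = 1.59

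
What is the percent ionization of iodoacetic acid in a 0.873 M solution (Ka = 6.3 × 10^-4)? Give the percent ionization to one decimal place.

ICH2COOH ⇌ ICH2COO- + H+; let x = [H+] at equilibrium.
x ≈ √(Ka·C₀) = √(6.3 × 10^-4 × 0.873) = 2.35 × 10^-2 M
% ionization = x/C₀ × 100% = 2.35 × 10^-2/0.873 × 100% = 2.7%

2.7%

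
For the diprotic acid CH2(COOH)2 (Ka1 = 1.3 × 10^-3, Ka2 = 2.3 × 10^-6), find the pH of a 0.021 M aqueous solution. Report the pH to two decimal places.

pH = 2.34

Ka1 ≫ Ka2, so treat the first dissociation as the only significant source of H+.
Ka1 = x²/(0.021 − x) = 1.3 × 10^-3
Solving the quadratic: x = (−Ka1 + √(Ka1² + 4·Ka1·C₀))/2 = 4.62 × 10^-3 M
pH = −log(4.62 × 10^-3) = 2.34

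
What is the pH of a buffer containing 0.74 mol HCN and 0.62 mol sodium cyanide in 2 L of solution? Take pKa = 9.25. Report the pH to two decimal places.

pH = pKa + log([A⁻]/[HA]) = 9.25 + log(0.62/0.74)
pH = 9.25 + (-0.077) = 9.17

pH = 9.17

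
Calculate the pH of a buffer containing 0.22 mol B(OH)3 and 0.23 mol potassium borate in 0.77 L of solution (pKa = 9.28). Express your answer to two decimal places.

pH = 9.30

Henderson–Hasselbalch: pH = pKa + log([B(OH)4-]/[B(OH)3]) = 9.28 + log(0.23/0.22)
pH = 9.28 + (+0.019) = 9.30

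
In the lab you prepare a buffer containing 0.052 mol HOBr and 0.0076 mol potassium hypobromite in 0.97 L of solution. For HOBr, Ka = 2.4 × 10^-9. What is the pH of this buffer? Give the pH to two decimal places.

pKa = −log(2.4 × 10^-9) = 8.620
Henderson–Hasselbalch: pH = pKa + log([OBr-]/[HOBr]) = 8.620 + log(0.0076/0.052)
pH = 8.620 + (-0.835) = 7.78

pH = 7.78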